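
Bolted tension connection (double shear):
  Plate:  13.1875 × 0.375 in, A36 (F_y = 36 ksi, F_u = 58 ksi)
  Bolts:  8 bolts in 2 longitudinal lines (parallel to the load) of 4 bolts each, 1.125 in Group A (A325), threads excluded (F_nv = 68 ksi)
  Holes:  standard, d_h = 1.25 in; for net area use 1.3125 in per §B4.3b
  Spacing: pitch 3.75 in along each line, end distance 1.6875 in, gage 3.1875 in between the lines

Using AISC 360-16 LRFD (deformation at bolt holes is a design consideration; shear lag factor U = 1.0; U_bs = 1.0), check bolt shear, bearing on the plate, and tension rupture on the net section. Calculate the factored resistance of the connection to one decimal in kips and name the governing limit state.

172.3 kips (net-section rupture governs)

Bolt shear: A_b = π(1.125)²/4 = 0.99402 in². φR_n = 0.75 × 68 × 0.99402 × 8 × 2 = 811.1 kips.
Bearing (0.375 in plate, F_u = 58 ksi): end bolts L_c = 1.6875 − 1.25/2 = 1.0625, R_n = min(1.2×1.0625×0.375×58, 2.4×1.125×0.375×58) = 27.731 kips/bolt; interior L_c = 3.75 − 1.25 = 2.5, R_n = 58.725 kips/bolt. φR_n = 0.75 × (2×27.731 + 6×58.725) = 305.9 kips.
Tension rupture (net): A_n = (13.1875 − 2×1.3125)×0.375 = 3.9609 in² (U = 1.0, A_e = A_n). φR_n = 0.75 × 58 × 3.9609 = 172.3 kips.
Governing: min(811.1, 305.9, 172.3) = 172.3 kips → net-section rupture.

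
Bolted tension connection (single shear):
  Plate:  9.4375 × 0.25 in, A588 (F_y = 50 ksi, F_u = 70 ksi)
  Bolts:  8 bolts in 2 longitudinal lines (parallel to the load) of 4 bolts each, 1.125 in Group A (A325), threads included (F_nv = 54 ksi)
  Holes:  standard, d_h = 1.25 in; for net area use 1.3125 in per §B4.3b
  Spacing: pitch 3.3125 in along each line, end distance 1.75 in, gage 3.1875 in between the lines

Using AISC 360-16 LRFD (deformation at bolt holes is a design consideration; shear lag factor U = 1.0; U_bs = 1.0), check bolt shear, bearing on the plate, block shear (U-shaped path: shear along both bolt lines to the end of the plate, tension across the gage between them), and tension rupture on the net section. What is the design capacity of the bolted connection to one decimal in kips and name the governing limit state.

Bolt shear: A_b = π(1.125)²/4 = 0.99402 in². φR_n = 0.75 × 54 × 0.99402 × 8 × 1 = 322.1 kips.
Bearing (0.25 in plate, F_u = 70 ksi): end bolts L_c = 1.75 − 1.25/2 = 1.125, R_n = min(1.2×1.125×0.25×70, 2.4×1.125×0.25×70) = 23.625 kips/bolt; interior L_c = 3.3125 − 1.25 = 2.0625, R_n = 43.313 kips/bolt. φR_n = 0.75 × (2×23.625 + 6×43.313) = 230.3 kips.
Block shear: shear path 2×[1.75+3×3.3125] = 2×11.6875 in, A_gv = 5.8438, A_nv = 2×(11.6875 − 3.5×1.3125)×0.25 = 3.5469 in²; tension across gage: (3.1875 − 1×1.3125)×0.25 = 0.46875 in². R_n = min(0.6×70×3.5469, 0.6×50×5.8438) + 1.0×70×0.46875 = min(148.97, 175.31) + 32.813 = 181.78 kips. φR_n = 0.75 × 181.78 = 136.3 kips.
Tension rupture (net): A_n = (9.4375 − 2×1.3125)×0.25 = 1.7031 in² (U = 1.0, A_e = A_n). φR_n = 0.75 × 70 × 1.7031 = 89.4 kips.
Governing: min(322.1, 230.3, 136.3, 89.4) = 89.4 kips → net-section rupture.

89.4 kips (net-section rupture governs)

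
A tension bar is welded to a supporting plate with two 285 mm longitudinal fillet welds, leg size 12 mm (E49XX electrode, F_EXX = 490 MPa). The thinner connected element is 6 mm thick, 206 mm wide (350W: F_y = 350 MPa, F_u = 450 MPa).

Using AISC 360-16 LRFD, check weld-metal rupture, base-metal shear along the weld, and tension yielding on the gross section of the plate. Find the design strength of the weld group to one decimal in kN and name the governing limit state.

Weld metal: throat = 0.707×12 = 8.484 mm, L = 2×285 = 570 mm. φR_n = 0.75 × 0.6 × 490 × 8.484 × 570 = 1066.3 kN.
Base metal shear (6 mm plate): yield φR_n = 1.0×0.6×350×6×570 = 718.2 kN; rupture φR_n = 0.75×0.6×450×6×570 = 692.6 kN; take 692.6 kN (rupture).
Tension yield (gross): A_g = 206×6 = 1236 mm². φR_n = 0.90 × 350 × 1236 = 389.3 kN.
Governing: min(1066.3, 692.6, 389.3) = 389.3 kN → gross-section yield.

389.3 kN (gross-section yield governs)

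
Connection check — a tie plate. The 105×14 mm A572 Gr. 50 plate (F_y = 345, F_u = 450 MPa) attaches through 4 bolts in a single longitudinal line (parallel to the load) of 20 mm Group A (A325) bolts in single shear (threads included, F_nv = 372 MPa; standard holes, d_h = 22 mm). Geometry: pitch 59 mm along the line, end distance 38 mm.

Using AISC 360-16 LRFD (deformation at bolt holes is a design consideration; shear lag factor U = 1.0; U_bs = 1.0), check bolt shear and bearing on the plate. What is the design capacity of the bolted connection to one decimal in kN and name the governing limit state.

350.6 kN (bolt shear governs)

Bolt shear: A_b = π(20)²/4 = 314.16 mm². φR_n = 0.75 × 372 × 314.16 × 4 × 1 = 350.6 kN.
Bearing (14 mm plate, F_u = 450 MPa): end bolts L_c = 38 − 22/2 = 27, R_n = min(1.2×27×14×450, 2.4×20×14×450) = 204.12 kN/bolt; interior L_c = 59 − 22 = 37, R_n = 279.72 kN/bolt. φR_n = 0.75 × (1×204.12 + 3×279.72) = 782.5 kN.
Governing: min(350.6, 782.5) = 350.6 kN → bolt shear.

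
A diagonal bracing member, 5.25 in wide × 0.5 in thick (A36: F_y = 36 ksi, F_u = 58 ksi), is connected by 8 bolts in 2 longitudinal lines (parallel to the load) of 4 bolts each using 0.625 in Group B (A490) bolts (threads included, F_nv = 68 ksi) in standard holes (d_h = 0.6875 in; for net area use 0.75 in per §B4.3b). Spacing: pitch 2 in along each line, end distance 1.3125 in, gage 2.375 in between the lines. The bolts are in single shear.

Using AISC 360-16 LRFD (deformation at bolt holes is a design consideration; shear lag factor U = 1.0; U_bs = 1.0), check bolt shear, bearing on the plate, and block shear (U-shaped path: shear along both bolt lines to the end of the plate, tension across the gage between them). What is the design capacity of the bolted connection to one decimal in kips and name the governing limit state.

Bolt shear: A_b = π(0.625)²/4 = 0.3068 in². φR_n = 0.75 × 68 × 0.3068 × 8 × 1 = 125.2 kips.
Bearing (0.5 in plate, F_u = 58 ksi): end bolts L_c = 1.3125 − 0.6875/2 = 0.96875, R_n = min(1.2×0.96875×0.5×58, 2.4×0.625×0.5×58) = 33.713 kips/bolt; interior L_c = 2 − 0.6875 = 1.3125, R_n = 43.5 kips/bolt. φR_n = 0.75 × (2×33.713 + 6×43.5) = 246.3 kips.
Block shear: shear path 2×[1.3125+3×2] = 2×7.3125 in, A_gv = 7.3125, A_nv = 2×(7.3125 − 3.5×0.75)×0.5 = 4.6875 in²; tension across gage: (2.375 − 1×0.75)×0.5 = 0.8125 in². R_n = min(0.6×58×4.6875, 0.6×36×7.3125) + 1.0×58×0.8125 = min(163.13, 157.95) + 47.125 = 205.08 kips. φR_n = 0.75 × 205.08 = 153.8 kips.
Governing: min(125.2, 246.3, 153.8) = 125.2 kips → bolt shear.

125.2 kips (bolt shear governs)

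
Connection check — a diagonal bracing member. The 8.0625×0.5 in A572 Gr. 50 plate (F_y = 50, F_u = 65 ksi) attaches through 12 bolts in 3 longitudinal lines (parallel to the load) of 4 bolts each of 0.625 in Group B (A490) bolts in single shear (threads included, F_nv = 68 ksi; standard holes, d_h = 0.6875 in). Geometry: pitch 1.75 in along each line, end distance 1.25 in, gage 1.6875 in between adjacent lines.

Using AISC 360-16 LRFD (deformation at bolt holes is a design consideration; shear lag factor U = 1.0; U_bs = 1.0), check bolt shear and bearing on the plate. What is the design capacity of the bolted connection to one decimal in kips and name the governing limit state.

187.8 kips (bolt shear governs)

Bolt shear: A_b = π(0.625)²/4 = 0.3068 in². φR_n = 0.75 × 68 × 0.3068 × 12 × 1 = 187.8 kips.
Bearing (0.5 in plate, F_u = 65 ksi): end bolts L_c = 1.25 − 0.6875/2 = 0.90625, R_n = min(1.2×0.90625×0.5×65, 2.4×0.625×0.5×65) = 35.344 kips/bolt; interior L_c = 1.75 − 0.6875 = 1.0625, R_n = 41.438 kips/bolt. φR_n = 0.75 × (3×35.344 + 9×41.438) = 359.2 kips.
Governing: min(187.8, 359.2) = 187.8 kips → bolt shear.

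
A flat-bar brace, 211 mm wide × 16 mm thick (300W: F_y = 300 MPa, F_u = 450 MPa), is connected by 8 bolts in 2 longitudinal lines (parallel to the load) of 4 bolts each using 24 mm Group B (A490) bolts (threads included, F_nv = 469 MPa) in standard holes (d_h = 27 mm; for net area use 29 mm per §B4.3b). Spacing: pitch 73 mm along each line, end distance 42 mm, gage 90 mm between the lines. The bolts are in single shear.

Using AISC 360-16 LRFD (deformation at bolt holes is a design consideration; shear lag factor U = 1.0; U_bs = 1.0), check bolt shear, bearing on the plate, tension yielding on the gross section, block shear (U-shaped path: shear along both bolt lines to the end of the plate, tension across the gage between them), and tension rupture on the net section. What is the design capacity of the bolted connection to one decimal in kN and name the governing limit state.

826.2 kN (net-section rupture governs)

Bolt shear: A_b = π(24)²/4 = 452.39 mm². φR_n = 0.75 × 469 × 452.39 × 8 × 1 = 1273.0 kN.
Bearing (16 mm plate, F_u = 450 MPa): end bolts L_c = 42 − 27/2 = 28.5, R_n = min(1.2×28.5×16×450, 2.4×24×16×450) = 246.24 kN/bolt; interior L_c = 73 − 27 = 46, R_n = 397.44 kN/bolt. φR_n = 0.75 × (2×246.24 + 6×397.44) = 2157.8 kN.
Tension yield (gross): A_g = 211×16 = 3376 mm². φR_n = 0.90 × 300 × 3376 = 911.5 kN.
Block shear: shear path 2×[42+3×73] = 2×261 mm, A_gv = 8352, A_nv = 2×(261 − 3.5×29)×16 = 5104 mm²; tension across gage: (90 − 1×29)×16 = 976 mm². R_n = min(0.6×450×5104, 0.6×300×8352) + 1.0×450×976 = min(1378.1, 1503.4) + 439.2 = 1817.3 kN. φR_n = 0.75 × 1817.3 = 1363.0 kN.
Tension rupture (net): A_n = (211 − 2×29)×16 = 2448 mm² (U = 1.0, A_e = A_n). φR_n = 0.75 × 450 × 2448 = 826.2 kN.
Governing: min(1273.0, 2157.8, 911.5, 1363.0, 826.2) = 826.2 kN → net-section rupture.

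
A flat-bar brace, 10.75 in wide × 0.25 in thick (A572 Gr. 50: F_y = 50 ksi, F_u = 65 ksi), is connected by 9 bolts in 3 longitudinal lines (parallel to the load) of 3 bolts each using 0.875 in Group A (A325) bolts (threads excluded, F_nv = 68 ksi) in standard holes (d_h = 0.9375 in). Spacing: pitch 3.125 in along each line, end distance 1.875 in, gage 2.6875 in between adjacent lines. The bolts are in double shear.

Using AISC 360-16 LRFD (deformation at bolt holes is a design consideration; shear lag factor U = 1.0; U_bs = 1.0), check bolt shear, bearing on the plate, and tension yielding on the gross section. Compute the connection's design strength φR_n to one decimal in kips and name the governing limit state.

120.9 kips (gross-section yield governs)

Bolt shear: A_b = π(0.875)²/4 = 0.60132 in². φR_n = 0.75 × 68 × 0.60132 × 9 × 2 = 552.0 kips.
Bearing (0.25 in plate, F_u = 65 ksi): end bolts L_c = 1.875 − 0.9375/2 = 1.40625, R_n = min(1.2×1.40625×0.25×65, 2.4×0.875×0.25×65) = 27.422 kips/bolt; interior L_c = 3.125 − 0.9375 = 2.1875, R_n = 34.125 kips/bolt. φR_n = 0.75 × (3×27.422 + 6×34.125) = 215.3 kips.
Tension yield (gross): A_g = 10.75×0.25 = 2.6875 in². φR_n = 0.90 × 50 × 2.6875 = 120.9 kips.
Governing: min(552.0, 215.3, 120.9) = 120.9 kips → gross-section yield.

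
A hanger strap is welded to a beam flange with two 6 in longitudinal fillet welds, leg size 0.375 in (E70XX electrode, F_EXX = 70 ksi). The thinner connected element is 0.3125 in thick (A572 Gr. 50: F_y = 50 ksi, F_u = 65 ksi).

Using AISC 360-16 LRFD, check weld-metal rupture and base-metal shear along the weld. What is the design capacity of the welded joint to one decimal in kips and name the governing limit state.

100.2 kips (weld metal governs)

Weld metal: throat = 0.707×0.375 = 0.26513 in, L = 2×6 = 12 in. φR_n = 0.75 × 0.6 × 70 × 0.26513 × 12 = 100.2 kips.
Base metal shear (0.3125 in plate): yield φR_n = 1.0×0.6×50×0.3125×12 = 112.5 kips; rupture φR_n = 0.75×0.6×65×0.3125×12 = 109.7 kips; take 109.7 kips (rupture).
Governing: min(100.2, 109.7) = 100.2 kips → weld metal.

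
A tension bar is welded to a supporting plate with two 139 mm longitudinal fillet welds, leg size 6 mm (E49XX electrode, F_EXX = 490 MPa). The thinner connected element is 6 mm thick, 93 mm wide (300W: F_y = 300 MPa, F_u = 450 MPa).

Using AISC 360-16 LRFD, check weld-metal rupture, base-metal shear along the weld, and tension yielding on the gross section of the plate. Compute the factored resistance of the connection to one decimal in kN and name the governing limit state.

150.7 kN (gross-section yield governs)

Weld metal: throat = 0.707×6 = 4.242 mm, L = 2×139 = 278 mm. φR_n = 0.75 × 0.6 × 490 × 4.242 × 278 = 260.0 kN.
Base metal shear (6 mm plate): yield φR_n = 1.0×0.6×300×6×278 = 300.2 kN; rupture φR_n = 0.75×0.6×450×6×278 = 337.8 kN; take 300.2 kN (yield).
Tension yield (gross): A_g = 93×6 = 558 mm². φR_n = 0.90 × 300 × 558 = 150.7 kN.
Governing: min(260.0, 300.2, 150.7) = 150.7 kN → gross-section yield.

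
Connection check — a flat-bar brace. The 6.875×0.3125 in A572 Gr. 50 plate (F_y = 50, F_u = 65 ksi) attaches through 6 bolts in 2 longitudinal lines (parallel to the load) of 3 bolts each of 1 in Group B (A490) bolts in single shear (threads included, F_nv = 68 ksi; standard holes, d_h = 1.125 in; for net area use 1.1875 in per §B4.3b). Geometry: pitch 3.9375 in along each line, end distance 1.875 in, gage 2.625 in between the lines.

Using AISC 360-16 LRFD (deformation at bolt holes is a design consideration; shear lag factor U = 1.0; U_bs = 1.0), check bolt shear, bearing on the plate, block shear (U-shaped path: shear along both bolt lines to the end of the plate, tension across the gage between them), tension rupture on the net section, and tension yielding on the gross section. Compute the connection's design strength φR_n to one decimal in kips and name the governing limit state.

68.6 kips (net-section rupture governs)

Bolt shear: A_b = π(1)²/4 = 0.7854 in². φR_n = 0.75 × 68 × 0.7854 × 6 × 1 = 240.3 kips.
Bearing (0.3125 in plate, F_u = 65 ksi): end bolts L_c = 1.875 − 1.125/2 = 1.3125, R_n = min(1.2×1.3125×0.3125×65, 2.4×1×0.3125×65) = 31.992 kips/bolt; interior L_c = 3.9375 − 1.125 = 2.8125, R_n = 48.75 kips/bolt. φR_n = 0.75 × (2×31.992 + 4×48.75) = 194.2 kips.
Block shear: shear path 2×[1.875+2×3.9375] = 2×9.75 in, A_gv = 6.0938, A_nv = 2×(9.75 − 2.5×1.1875)×0.3125 = 4.2383 in²; tension across gage: (2.625 − 1×1.1875)×0.3125 = 0.44922 in². R_n = min(0.6×65×4.2383, 0.6×50×6.0938) + 1.0×65×0.44922 = min(165.29, 182.81) + 29.199 = 194.49 kips. φR_n = 0.75 × 194.49 = 145.9 kips.
Tension rupture (net): A_n = (6.875 − 2×1.1875)×0.3125 = 1.4063 in² (U = 1.0, A_e = A_n). φR_n = 0.75 × 65 × 1.4063 = 68.6 kips.
Tension yield (gross): A_g = 6.875×0.3125 = 2.1484 in². φR_n = 0.90 × 50 × 2.1484 = 96.7 kips.
Governing: min(240.3, 194.2, 145.9, 68.6, 96.7) = 68.6 kips → net-section rupture.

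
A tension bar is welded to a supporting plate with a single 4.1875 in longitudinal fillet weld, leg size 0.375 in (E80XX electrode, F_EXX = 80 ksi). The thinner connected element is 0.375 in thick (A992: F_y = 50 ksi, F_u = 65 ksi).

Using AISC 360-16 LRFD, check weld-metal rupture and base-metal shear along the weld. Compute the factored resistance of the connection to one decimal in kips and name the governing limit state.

Weld metal: throat = 0.707×0.375 = 0.26513 in, L = 4.1875 in. φR_n = 0.75 × 0.6 × 80 × 0.26513 × 4.1875 = 40.0 kips.
Base metal shear (0.375 in plate): yield φR_n = 1.0×0.6×50×0.375×4.1875 = 47.1 kips; rupture φR_n = 0.75×0.6×65×0.375×4.1875 = 45.9 kips; take 45.9 kips (rupture).
Governing: min(40.0, 45.9) = 40.0 kips → weld metal.

40.0 kips (weld metal governs)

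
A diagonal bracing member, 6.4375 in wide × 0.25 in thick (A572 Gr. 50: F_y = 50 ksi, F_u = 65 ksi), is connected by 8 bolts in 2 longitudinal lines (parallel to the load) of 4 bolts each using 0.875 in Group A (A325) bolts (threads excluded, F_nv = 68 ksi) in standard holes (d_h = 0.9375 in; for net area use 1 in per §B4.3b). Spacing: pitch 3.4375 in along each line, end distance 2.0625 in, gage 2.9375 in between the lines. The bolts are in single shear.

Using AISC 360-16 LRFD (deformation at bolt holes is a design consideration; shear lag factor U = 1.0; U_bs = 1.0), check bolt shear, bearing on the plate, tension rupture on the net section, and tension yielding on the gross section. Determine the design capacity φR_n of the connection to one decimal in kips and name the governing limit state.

54.1 kips (net-section rupture governs)

Bolt shear: A_b = π(0.875)²/4 = 0.60132 in². φR_n = 0.75 × 68 × 0.60132 × 8 × 1 = 245.3 kips.
Bearing (0.25 in plate, F_u = 65 ksi): end bolts L_c = 2.0625 − 0.9375/2 = 1.59375, R_n = min(1.2×1.59375×0.25×65, 2.4×0.875×0.25×65) = 31.078 kips/bolt; interior L_c = 3.4375 − 0.9375 = 2.5, R_n = 34.125 kips/bolt. φR_n = 0.75 × (2×31.078 + 6×34.125) = 200.2 kips.
Tension rupture (net): A_n = (6.4375 − 2×1)×0.25 = 1.1094 in² (U = 1.0, A_e = A_n). φR_n = 0.75 × 65 × 1.1094 = 54.1 kips.
Tension yield (gross): A_g = 6.4375×0.25 = 1.6094 in². φR_n = 0.90 × 50 × 1.6094 = 72.4 kips.
Governing: min(245.3, 200.2, 54.1, 72.4) = 54.1 kips → net-section rupture.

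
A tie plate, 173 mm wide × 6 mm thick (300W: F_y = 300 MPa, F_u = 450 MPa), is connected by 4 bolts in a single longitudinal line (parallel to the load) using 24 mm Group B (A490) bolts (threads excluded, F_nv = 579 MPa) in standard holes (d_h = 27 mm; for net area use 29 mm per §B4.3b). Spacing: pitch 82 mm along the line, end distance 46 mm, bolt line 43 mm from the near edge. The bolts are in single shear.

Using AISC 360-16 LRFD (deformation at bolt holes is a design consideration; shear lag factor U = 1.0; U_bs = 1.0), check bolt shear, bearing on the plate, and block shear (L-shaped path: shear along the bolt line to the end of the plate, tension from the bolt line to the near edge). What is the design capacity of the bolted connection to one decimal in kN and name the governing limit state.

Bolt shear: A_b = π(24)²/4 = 452.39 mm². φR_n = 0.75 × 579 × 452.39 × 4 × 1 = 785.8 kN.
Bearing (6 mm plate, F_u = 450 MPa): end bolts L_c = 46 − 27/2 = 32.5, R_n = min(1.2×32.5×6×450, 2.4×24×6×450) = 105.3 kN/bolt; interior L_c = 82 − 27 = 55, R_n = 155.52 kN/bolt. φR_n = 0.75 × (1×105.3 + 3×155.52) = 428.9 kN.
Block shear: shear path 1×[46+3×82] = 1×292 mm, A_gv = 1752, A_nv = 1×(292 − 3.5×29)×6 = 1143 mm²; tension to near edge: (43 − 0.5×29)×6 = 171 mm². R_n = min(0.6×450×1143, 0.6×300×1752) + 1.0×450×171 = min(308.61, 315.36) + 76.95 = 385.56 kN. φR_n = 0.75 × 385.56 = 289.2 kN.
Governing: min(785.8, 428.9, 289.2) = 289.2 kN → block shear.

289.2 kN (block shear governs)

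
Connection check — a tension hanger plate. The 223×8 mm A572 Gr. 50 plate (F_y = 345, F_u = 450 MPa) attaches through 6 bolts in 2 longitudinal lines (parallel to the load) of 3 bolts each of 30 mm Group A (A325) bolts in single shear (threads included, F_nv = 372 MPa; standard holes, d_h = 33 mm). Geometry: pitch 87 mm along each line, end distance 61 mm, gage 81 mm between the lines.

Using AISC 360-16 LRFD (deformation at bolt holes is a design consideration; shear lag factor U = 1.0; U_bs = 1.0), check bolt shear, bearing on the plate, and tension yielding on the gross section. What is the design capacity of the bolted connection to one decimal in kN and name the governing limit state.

Bolt shear: A_b = π(30)²/4 = 706.86 mm². φR_n = 0.75 × 372 × 706.86 × 6 × 1 = 1183.3 kN.
Bearing (8 mm plate, F_u = 450 MPa): end bolts L_c = 61 − 33/2 = 44.5, R_n = min(1.2×44.5×8×450, 2.4×30×8×450) = 192.24 kN/bolt; interior L_c = 87 − 33 = 54, R_n = 233.28 kN/bolt. φR_n = 0.75 × (2×192.24 + 4×233.28) = 988.2 kN.
Tension yield (gross): A_g = 223×8 = 1784 mm². φR_n = 0.90 × 345 × 1784 = 553.9 kN.
Governing: min(1183.3, 988.2, 553.9) = 553.9 kN → gross-section yield.

553.9 kN (gross-section yield governs)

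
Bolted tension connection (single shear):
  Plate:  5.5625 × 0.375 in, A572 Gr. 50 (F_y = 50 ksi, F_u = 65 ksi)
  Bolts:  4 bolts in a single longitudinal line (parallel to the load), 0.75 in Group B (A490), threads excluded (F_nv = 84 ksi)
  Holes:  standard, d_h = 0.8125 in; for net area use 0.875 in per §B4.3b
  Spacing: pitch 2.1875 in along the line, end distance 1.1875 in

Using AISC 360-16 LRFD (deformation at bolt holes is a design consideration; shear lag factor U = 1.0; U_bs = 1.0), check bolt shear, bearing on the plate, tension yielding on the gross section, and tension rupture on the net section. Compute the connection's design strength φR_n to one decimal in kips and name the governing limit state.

85.7 kips (net-section rupture governs)

Bolt shear: A_b = π(0.75)²/4 = 0.44179 in². φR_n = 0.75 × 84 × 0.44179 × 4 × 1 = 111.3 kips.
Bearing (0.375 in plate, F_u = 65 ksi): end bolts L_c = 1.1875 − 0.8125/2 = 0.78125, R_n = min(1.2×0.78125×0.375×65, 2.4×0.75×0.375×65) = 22.852 kips/bolt; interior L_c = 2.1875 − 0.8125 = 1.375, R_n = 40.219 kips/bolt. φR_n = 0.75 × (1×22.852 + 3×40.219) = 107.6 kips.
Tension yield (gross): A_g = 5.5625×0.375 = 2.0859 in². φR_n = 0.90 × 50 × 2.0859 = 93.9 kips.
Tension rupture (net): A_n = (5.5625 − 1×0.875)×0.375 = 1.7578 in² (U = 1.0, A_e = A_n). φR_n = 0.75 × 65 × 1.7578 = 85.7 kips.
Governing: min(111.3, 107.6, 93.9, 85.7) = 85.7 kips → net-section rupture.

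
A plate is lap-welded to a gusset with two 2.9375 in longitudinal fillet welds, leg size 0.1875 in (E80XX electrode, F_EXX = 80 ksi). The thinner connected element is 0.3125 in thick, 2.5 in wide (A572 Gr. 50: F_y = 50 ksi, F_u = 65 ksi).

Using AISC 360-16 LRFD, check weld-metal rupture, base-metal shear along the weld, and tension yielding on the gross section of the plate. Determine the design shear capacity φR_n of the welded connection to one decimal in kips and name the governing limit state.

Weld metal: throat = 0.707×0.1875 = 0.13256 in, L = 2×2.9375 = 5.875 in. φR_n = 0.75 × 0.6 × 80 × 0.13256 × 5.875 = 28.0 kips.
Base metal shear (0.3125 in plate): yield φR_n = 1.0×0.6×50×0.3125×5.875 = 55.1 kips; rupture φR_n = 0.75×0.6×65×0.3125×5.875 = 53.7 kips; take 53.7 kips (rupture).
Tension yield (gross): A_g = 2.5×0.3125 = 0.78125 in². φR_n = 0.90 × 50 × 0.78125 = 35.2 kips.
Governing: min(28.0, 53.7, 35.2) = 28.0 kips → weld metal.

28.0 kips (weld metal governs)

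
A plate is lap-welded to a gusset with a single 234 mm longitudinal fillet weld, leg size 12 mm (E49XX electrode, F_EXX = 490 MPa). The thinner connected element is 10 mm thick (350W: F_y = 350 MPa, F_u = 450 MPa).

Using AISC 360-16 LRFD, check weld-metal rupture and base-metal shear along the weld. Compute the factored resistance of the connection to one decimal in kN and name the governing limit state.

Weld metal: throat = 0.707×12 = 8.484 mm, L = 234 mm. φR_n = 0.75 × 0.6 × 490 × 8.484 × 234 = 437.7 kN.
Base metal shear (10 mm plate): yield φR_n = 1.0×0.6×350×10×234 = 491.4 kN; rupture φR_n = 0.75×0.6×450×10×234 = 473.9 kN; take 473.9 kN (rupture).
Governing: min(437.7, 473.9) = 437.7 kN → weld metal.

437.7 kN (weld metal governs)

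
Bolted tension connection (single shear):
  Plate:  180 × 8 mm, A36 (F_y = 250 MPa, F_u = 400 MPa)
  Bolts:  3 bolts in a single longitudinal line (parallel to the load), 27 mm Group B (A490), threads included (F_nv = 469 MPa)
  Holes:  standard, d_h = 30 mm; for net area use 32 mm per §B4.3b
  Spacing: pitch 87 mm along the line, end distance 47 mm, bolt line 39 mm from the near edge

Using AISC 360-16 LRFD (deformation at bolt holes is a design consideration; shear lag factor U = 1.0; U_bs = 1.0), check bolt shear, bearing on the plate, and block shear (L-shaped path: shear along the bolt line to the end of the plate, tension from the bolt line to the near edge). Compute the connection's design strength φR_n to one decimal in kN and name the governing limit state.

254.1 kN (block shear governs)

Bolt shear: A_b = π(27)²/4 = 572.56 mm². φR_n = 0.75 × 469 × 572.56 × 3 × 1 = 604.2 kN.
Bearing (8 mm plate, F_u = 400 MPa): end bolts L_c = 47 − 30/2 = 32, R_n = min(1.2×32×8×400, 2.4×27×8×400) = 122.88 kN/bolt; interior L_c = 87 − 30 = 57, R_n = 207.36 kN/bolt. φR_n = 0.75 × (1×122.88 + 2×207.36) = 403.2 kN.
Block shear: shear path 1×[47+2×87] = 1×221 mm, A_gv = 1768, A_nv = 1×(221 − 2.5×32)×8 = 1128 mm²; tension to near edge: (39 − 0.5×32)×8 = 184 mm². R_n = min(0.6×400×1128, 0.6×250×1768) + 1.0×400×184 = min(270.72, 265.2) + 73.6 = 338.8 kN. φR_n = 0.75 × 338.8 = 254.1 kN.
Governing: min(604.2, 403.2, 254.1) = 254.1 kN → block shear.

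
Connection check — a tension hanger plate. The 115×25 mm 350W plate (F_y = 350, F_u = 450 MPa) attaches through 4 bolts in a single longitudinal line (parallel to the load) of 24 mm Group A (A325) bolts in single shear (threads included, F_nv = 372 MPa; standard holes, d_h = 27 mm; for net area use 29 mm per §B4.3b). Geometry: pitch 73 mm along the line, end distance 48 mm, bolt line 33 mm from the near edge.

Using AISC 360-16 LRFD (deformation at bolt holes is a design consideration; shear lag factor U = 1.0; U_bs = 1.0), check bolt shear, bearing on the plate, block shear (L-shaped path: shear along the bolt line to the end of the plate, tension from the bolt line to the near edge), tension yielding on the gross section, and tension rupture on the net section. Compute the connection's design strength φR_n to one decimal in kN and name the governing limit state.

504.9 kN (bolt shear governs)

Bolt shear: A_b = π(24)²/4 = 452.39 mm². φR_n = 0.75 × 372 × 452.39 × 4 × 1 = 504.9 kN.
Bearing (25 mm plate, F_u = 450 MPa): end bolts L_c = 48 − 27/2 = 34.5, R_n = min(1.2×34.5×25×450, 2.4×24×25×450) = 465.75 kN/bolt; interior L_c = 73 − 27 = 46, R_n = 621 kN/bolt. φR_n = 0.75 × (1×465.75 + 3×621) = 1746.6 kN.
Block shear: shear path 1×[48+3×73] = 1×267 mm, A_gv = 6675, A_nv = 1×(267 − 3.5×29)×25 = 4137.5 mm²; tension to near edge: (33 − 0.5×29)×25 = 462.5 mm². R_n = min(0.6×450×4137.5, 0.6×350×6675) + 1.0×450×462.5 = min(1117.1, 1401.8) + 208.13 = 1325.2 kN. φR_n = 0.75 × 1325.2 = 993.9 kN.
Tension yield (gross): A_g = 115×25 = 2875 mm². φR_n = 0.90 × 350 × 2875 = 905.6 kN.
Tension rupture (net): A_n = (115 − 1×29)×25 = 2150 mm² (U = 1.0, A_e = A_n). φR_n = 0.75 × 450 × 2150 = 725.6 kN.
Governing: min(504.9, 1746.6, 993.9, 905.6, 725.6) = 504.9 kN → bolt shear.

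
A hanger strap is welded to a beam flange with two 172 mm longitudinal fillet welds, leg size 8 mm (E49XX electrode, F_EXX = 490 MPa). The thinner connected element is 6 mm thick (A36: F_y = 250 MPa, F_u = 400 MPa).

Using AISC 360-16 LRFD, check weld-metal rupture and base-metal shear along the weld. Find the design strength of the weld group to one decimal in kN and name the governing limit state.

309.6 kN (base-metal shear governs)

Weld metal: throat = 0.707×8 = 5.656 mm, L = 2×172 = 344 mm. φR_n = 0.75 × 0.6 × 490 × 5.656 × 344 = 429.0 kN.
Base metal shear (6 mm plate): yield φR_n = 1.0×0.6×250×6×344 = 309.6 kN; rupture φR_n = 0.75×0.6×400×6×344 = 371.5 kN; take 309.6 kN (yield).
Governing: min(429.0, 309.6) = 309.6 kN → base-metal shear.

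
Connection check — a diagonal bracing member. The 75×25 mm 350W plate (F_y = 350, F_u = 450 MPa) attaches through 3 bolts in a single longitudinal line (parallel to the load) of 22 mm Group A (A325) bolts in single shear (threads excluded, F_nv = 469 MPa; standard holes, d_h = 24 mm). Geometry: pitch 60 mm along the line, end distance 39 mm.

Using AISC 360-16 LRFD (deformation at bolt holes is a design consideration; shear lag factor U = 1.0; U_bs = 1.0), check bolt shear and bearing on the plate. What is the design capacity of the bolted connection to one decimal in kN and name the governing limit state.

401.1 kN (bolt shear governs)

Bolt shear: A_b = π(22)²/4 = 380.13 mm². φR_n = 0.75 × 469 × 380.13 × 3 × 1 = 401.1 kN.
Bearing (25 mm plate, F_u = 450 MPa): end bolts L_c = 39 − 24/2 = 27, R_n = min(1.2×27×25×450, 2.4×22×25×450) = 364.5 kN/bolt; interior L_c = 60 − 24 = 36, R_n = 486 kN/bolt. φR_n = 0.75 × (1×364.5 + 2×486) = 1002.4 kN.
Governing: min(401.1, 1002.4) = 401.1 kN → bolt shear.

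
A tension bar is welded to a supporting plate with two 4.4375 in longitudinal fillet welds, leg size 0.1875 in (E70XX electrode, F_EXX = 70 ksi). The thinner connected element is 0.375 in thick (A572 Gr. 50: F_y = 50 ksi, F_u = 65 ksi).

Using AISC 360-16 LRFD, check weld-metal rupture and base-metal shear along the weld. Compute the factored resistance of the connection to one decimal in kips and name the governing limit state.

Weld metal: throat = 0.707×0.1875 = 0.13256 in, L = 2×4.4375 = 8.875 in. φR_n = 0.75 × 0.6 × 70 × 0.13256 × 8.875 = 37.1 kips.
Base metal shear (0.375 in plate): yield φR_n = 1.0×0.6×50×0.375×8.875 = 99.8 kips; rupture φR_n = 0.75×0.6×65×0.375×8.875 = 97.3 kips; take 97.3 kips (rupture).
Governing: min(37.1, 97.3) = 37.1 kips → weld metal.

37.1 kips (weld metal governs)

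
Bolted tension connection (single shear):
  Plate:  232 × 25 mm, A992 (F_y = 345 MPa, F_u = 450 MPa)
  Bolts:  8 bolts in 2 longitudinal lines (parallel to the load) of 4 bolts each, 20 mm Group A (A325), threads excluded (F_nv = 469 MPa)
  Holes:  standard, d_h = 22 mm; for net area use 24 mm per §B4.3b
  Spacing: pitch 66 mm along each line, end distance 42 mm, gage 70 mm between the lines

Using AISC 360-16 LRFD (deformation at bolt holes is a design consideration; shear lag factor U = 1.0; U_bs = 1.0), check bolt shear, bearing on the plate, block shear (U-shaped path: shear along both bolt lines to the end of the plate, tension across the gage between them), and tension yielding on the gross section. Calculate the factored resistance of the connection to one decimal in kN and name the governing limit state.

Bolt shear: A_b = π(20)²/4 = 314.16 mm². φR_n = 0.75 × 469 × 314.16 × 8 × 1 = 884.0 kN.
Bearing (25 mm plate, F_u = 450 MPa): end bolts L_c = 42 − 22/2 = 31, R_n = min(1.2×31×25×450, 2.4×20×25×450) = 418.5 kN/bolt; interior L_c = 66 − 22 = 44, R_n = 540 kN/bolt. φR_n = 0.75 × (2×418.5 + 6×540) = 3057.8 kN.
Block shear: shear path 2×[42+3×66] = 2×240 mm, A_gv = 12000, A_nv = 2×(240 − 3.5×24)×25 = 7800 mm²; tension across gage: (70 − 1×24)×25 = 1150 mm². R_n = min(0.6×450×7800, 0.6×345×12000) + 1.0×450×1150 = min(2106, 2484) + 517.5 = 2623.5 kN. φR_n = 0.75 × 2623.5 = 1967.6 kN.
Tension yield (gross): A_g = 232×25 = 5800 mm². φR_n = 0.90 × 345 × 5800 = 1800.9 kN.
Governing: min(884.0, 3057.8, 1967.6, 1800.9) = 884.0 kN → bolt shear.

884.0 kN (bolt shear governs)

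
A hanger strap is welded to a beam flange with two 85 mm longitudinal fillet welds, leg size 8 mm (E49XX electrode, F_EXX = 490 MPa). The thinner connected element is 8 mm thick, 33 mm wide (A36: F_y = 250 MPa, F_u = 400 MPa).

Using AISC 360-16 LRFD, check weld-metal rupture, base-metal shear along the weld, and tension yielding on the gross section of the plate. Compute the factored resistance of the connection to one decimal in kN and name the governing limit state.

Weld metal: throat = 0.707×8 = 5.656 mm, L = 2×85 = 170 mm. φR_n = 0.75 × 0.6 × 490 × 5.656 × 170 = 212.0 kN.
Base metal shear (8 mm plate): yield φR_n = 1.0×0.6×250×8×170 = 204.0 kN; rupture φR_n = 0.75×0.6×400×8×170 = 244.8 kN; take 204.0 kN (yield).
Tension yield (gross): A_g = 33×8 = 264 mm². φR_n = 0.90 × 250 × 264 = 59.4 kN.
Governing: min(212.0, 204.0, 59.4) = 59.4 kN → gross-section yield.

59.4 kN (gross-section yield governs)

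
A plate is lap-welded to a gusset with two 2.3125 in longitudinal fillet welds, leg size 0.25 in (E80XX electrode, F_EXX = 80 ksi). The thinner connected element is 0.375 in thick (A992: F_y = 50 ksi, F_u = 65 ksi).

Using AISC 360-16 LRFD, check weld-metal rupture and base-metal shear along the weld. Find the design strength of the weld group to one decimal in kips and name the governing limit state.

29.4 kips (weld metal governs)

Weld metal: throat = 0.707×0.25 = 0.17675 in, L = 2×2.3125 = 4.625 in. φR_n = 0.75 × 0.6 × 80 × 0.17675 × 4.625 = 29.4 kips.
Base metal shear (0.375 in plate): yield φR_n = 1.0×0.6×50×0.375×4.625 = 52.0 kips; rupture φR_n = 0.75×0.6×65×0.375×4.625 = 50.7 kips; take 50.7 kips (rupture).
Governing: min(29.4, 50.7) = 29.4 kips → weld metal.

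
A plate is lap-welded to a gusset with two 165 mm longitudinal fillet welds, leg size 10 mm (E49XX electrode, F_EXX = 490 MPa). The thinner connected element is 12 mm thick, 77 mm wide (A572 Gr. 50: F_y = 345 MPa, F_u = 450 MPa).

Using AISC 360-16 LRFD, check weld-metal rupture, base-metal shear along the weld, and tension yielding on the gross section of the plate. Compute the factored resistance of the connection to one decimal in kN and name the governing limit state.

Weld metal: throat = 0.707×10 = 7.07 mm, L = 2×165 = 330 mm. φR_n = 0.75 × 0.6 × 490 × 7.07 × 330 = 514.4 kN.
Base metal shear (12 mm plate): yield φR_n = 1.0×0.6×345×12×330 = 819.7 kN; rupture φR_n = 0.75×0.6×450×12×330 = 801.9 kN; take 801.9 kN (rupture).
Tension yield (gross): A_g = 77×12 = 924 mm². φR_n = 0.90 × 345 × 924 = 286.9 kN.
Governing: min(514.4, 801.9, 286.9) = 286.9 kN → gross-section yield.

286.9 kN (gross-section yield governs)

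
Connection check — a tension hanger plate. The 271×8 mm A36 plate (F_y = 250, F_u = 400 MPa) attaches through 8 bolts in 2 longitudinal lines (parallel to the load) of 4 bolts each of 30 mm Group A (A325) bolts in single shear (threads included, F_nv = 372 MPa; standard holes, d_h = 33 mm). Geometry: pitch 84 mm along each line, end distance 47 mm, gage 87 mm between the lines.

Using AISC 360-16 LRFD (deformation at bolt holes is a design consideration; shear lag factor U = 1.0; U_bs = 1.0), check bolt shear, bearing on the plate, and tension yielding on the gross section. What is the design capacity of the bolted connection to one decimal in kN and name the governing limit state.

Bolt shear: A_b = π(30)²/4 = 706.86 mm². φR_n = 0.75 × 372 × 706.86 × 8 × 1 = 1577.7 kN.
Bearing (8 mm plate, F_u = 400 MPa): end bolts L_c = 47 − 33/2 = 30.5, R_n = min(1.2×30.5×8×400, 2.4×30×8×400) = 117.12 kN/bolt; interior L_c = 84 − 33 = 51, R_n = 195.84 kN/bolt. φR_n = 0.75 × (2×117.12 + 6×195.84) = 1057.0 kN.
Tension yield (gross): A_g = 271×8 = 2168 mm². φR_n = 0.90 × 250 × 2168 = 487.8 kN.
Governing: min(1577.7, 1057.0, 487.8) = 487.8 kN → gross-section yield.

487.8 kN (gross-section yield governs)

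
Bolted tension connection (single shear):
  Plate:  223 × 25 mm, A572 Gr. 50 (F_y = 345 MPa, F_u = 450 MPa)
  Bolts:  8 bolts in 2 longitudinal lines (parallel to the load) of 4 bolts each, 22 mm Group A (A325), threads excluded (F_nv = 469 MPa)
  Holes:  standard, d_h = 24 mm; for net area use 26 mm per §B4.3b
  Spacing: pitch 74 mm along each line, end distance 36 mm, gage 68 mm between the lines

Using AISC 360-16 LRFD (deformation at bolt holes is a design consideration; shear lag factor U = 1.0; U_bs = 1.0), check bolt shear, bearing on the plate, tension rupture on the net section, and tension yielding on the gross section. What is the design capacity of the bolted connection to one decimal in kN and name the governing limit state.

Bolt shear: A_b = π(22)²/4 = 380.13 mm². φR_n = 0.75 × 469 × 380.13 × 8 × 1 = 1069.7 kN.
Bearing (25 mm plate, F_u = 450 MPa): end bolts L_c = 36 − 24/2 = 24, R_n = min(1.2×24×25×450, 2.4×22×25×450) = 324 kN/bolt; interior L_c = 74 − 24 = 50, R_n = 594 kN/bolt. φR_n = 0.75 × (2×324 + 6×594) = 3159.0 kN.
Tension rupture (net): A_n = (223 − 2×26)×25 = 4275 mm² (U = 1.0, A_e = A_n). φR_n = 0.75 × 450 × 4275 = 1442.8 kN.
Tension yield (gross): A_g = 223×25 = 5575 mm². φR_n = 0.90 × 345 × 5575 = 1731.0 kN.
Governing: min(1069.7, 3159.0, 1442.8, 1731.0) = 1069.7 kN → bolt shear.

1069.7 kN (bolt shear governs)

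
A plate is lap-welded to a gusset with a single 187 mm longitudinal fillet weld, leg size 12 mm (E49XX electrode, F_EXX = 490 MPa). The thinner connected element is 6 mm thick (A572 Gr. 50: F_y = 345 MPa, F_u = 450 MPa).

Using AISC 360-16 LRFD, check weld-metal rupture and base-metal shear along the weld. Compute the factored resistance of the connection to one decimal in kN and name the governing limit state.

227.2 kN (base-metal shear governs)

Weld metal: throat = 0.707×12 = 8.484 mm, L = 187 mm. φR_n = 0.75 × 0.6 × 490 × 8.484 × 187 = 349.8 kN.
Base metal shear (6 mm plate): yield φR_n = 1.0×0.6×345×6×187 = 232.3 kN; rupture φR_n = 0.75×0.6×450×6×187 = 227.2 kN; take 227.2 kN (rupture).
Governing: min(349.8, 227.2) = 227.2 kN → base-metal shear.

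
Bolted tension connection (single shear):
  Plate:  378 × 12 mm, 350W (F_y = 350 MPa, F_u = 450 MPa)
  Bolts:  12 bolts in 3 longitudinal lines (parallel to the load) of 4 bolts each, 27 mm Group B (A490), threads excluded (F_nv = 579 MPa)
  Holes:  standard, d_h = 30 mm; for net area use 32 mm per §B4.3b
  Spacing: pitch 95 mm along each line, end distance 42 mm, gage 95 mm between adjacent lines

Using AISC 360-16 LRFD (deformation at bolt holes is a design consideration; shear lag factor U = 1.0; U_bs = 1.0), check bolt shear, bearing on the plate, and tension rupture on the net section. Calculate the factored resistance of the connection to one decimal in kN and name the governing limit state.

Bolt shear: A_b = π(27)²/4 = 572.56 mm². φR_n = 0.75 × 579 × 572.56 × 12 × 1 = 2983.6 kN.
Bearing (12 mm plate, F_u = 450 MPa): end bolts L_c = 42 − 30/2 = 27, R_n = min(1.2×27×12×450, 2.4×27×12×450) = 174.96 kN/bolt; interior L_c = 95 − 30 = 65, R_n = 349.92 kN/bolt. φR_n = 0.75 × (3×174.96 + 9×349.92) = 2755.6 kN.
Tension rupture (net): A_n = (378 − 3×32)×12 = 3384 mm² (U = 1.0, A_e = A_n). φR_n = 0.75 × 450 × 3384 = 1142.1 kN.
Governing: min(2983.6, 2755.6, 1142.1) = 1142.1 kN → net-section rupture.

1142.1 kN (net-section rupture governs)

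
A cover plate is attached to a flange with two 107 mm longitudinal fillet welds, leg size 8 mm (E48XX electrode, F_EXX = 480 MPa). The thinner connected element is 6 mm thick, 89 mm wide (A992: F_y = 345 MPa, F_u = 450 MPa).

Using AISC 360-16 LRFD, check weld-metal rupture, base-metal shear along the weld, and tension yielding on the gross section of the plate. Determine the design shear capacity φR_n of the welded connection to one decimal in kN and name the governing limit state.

Weld metal: throat = 0.707×8 = 5.656 mm, L = 2×107 = 214 mm. φR_n = 0.75 × 0.6 × 480 × 5.656 × 214 = 261.4 kN.
Base metal shear (6 mm plate): yield φR_n = 1.0×0.6×345×6×214 = 265.8 kN; rupture φR_n = 0.75×0.6×450×6×214 = 260.0 kN; take 260.0 kN (rupture).
Tension yield (gross): A_g = 89×6 = 534 mm². φR_n = 0.90 × 345 × 534 = 165.8 kN.
Governing: min(261.4, 260.0, 165.8) = 165.8 kN → gross-section yield.

165.8 kN (gross-section yield governs)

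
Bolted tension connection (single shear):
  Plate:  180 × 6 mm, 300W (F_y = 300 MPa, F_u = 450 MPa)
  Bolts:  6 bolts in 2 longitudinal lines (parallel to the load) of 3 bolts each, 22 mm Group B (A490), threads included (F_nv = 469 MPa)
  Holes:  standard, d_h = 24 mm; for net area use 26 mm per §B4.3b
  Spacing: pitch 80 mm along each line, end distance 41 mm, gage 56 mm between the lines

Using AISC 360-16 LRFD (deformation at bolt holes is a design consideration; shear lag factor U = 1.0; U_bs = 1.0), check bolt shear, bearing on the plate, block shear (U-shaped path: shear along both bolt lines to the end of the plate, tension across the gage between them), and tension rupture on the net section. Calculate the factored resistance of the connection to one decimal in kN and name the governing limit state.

Bolt shear: A_b = π(22)²/4 = 380.13 mm². φR_n = 0.75 × 469 × 380.13 × 6 × 1 = 802.3 kN.
Bearing (6 mm plate, F_u = 450 MPa): end bolts L_c = 41 − 24/2 = 29, R_n = min(1.2×29×6×450, 2.4×22×6×450) = 93.96 kN/bolt; interior L_c = 80 − 24 = 56, R_n = 142.56 kN/bolt. φR_n = 0.75 × (2×93.96 + 4×142.56) = 568.6 kN.
Block shear: shear path 2×[41+2×80] = 2×201 mm, A_gv = 2412, A_nv = 2×(201 − 2.5×26)×6 = 1632 mm²; tension across gage: (56 − 1×26)×6 = 180 mm². R_n = min(0.6×450×1632, 0.6×300×2412) + 1.0×450×180 = min(440.64, 434.16) + 81 = 515.16 kN. φR_n = 0.75 × 515.16 = 386.4 kN.
Tension rupture (net): A_n = (180 − 2×26)×6 = 768 mm² (U = 1.0, A_e = A_n). φR_n = 0.75 × 450 × 768 = 259.2 kN.
Governing: min(802.3, 568.6, 386.4, 259.2) = 259.2 kN → net-section rupture.

259.2 kN (net-section rupture governs)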